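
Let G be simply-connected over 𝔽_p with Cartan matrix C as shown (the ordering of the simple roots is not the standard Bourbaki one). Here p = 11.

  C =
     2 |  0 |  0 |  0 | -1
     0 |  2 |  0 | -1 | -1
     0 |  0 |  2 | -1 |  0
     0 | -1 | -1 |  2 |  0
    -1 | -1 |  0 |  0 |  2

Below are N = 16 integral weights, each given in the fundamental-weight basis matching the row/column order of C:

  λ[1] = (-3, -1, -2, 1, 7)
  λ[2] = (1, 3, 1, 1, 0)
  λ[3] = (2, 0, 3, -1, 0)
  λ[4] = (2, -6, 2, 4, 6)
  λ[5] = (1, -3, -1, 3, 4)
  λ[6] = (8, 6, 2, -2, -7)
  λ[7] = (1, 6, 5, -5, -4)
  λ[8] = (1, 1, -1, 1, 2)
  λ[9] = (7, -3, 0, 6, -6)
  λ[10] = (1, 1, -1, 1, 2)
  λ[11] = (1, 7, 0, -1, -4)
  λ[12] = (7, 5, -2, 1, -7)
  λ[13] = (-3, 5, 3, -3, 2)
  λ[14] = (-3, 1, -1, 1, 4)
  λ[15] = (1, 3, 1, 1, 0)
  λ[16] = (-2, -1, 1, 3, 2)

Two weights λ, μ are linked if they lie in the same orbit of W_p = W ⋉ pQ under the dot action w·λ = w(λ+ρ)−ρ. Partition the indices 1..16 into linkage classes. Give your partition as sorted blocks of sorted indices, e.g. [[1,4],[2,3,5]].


Root system A_5: the 5×5 matrix C matches after relabeling.

Alcove-folded reps (p=11, 16 weights, presented ϖ-order):

  1: (2, 0, 1, 1, 6) · 2: (2, 4, 2, 2, 1) · 3: (3, 1, 4, 0, 1) · 4: (1, 5, 1, 0, 2) · 5: (2, 2, 0, 2, 3) · 6: (2, 0, 1, 1, 6) · 7: (1, 0, 2, 4, 2) · 8: (2, 2, 0, 2, 3) · 9: (1, 5, 1, 0, 2) · 10: (2, 2, 0, 2, 3) · 11: (1, 5, 1, 0, 2) · 12: (2, 0, 1, 1, 6) · 13: (2, 4, 2, 2, 1) · 14: (2, 2, 0, 2, 3) · 15: (2, 4, 2, 2, 1) · 16: (1, 0, 2, 4, 2)

These 16 weights hit 6 W_11-dot-orbits; sizes (3, 3, 1, 3, 4, 2):

[[1, 6, 12], [2, 13, 15], [3], [4, 9, 11], [5, 8, 10, 14], [7, 16]]


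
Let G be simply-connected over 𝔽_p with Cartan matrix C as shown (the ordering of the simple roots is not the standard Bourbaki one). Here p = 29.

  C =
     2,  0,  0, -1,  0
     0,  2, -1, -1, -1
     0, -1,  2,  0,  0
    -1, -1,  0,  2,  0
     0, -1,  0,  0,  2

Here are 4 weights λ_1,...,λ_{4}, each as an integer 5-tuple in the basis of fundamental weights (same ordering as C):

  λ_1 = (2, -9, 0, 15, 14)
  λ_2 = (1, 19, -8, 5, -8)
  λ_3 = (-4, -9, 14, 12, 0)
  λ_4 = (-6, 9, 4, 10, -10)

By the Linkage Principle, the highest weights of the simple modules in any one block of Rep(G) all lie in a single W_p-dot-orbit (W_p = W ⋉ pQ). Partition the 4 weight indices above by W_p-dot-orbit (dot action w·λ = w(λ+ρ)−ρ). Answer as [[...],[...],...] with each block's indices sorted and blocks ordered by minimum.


C ↔ D_5 under row/col permutation; |W(D_5)| = 1920.

Folding the 4 weights λ_j+ρ into Ā_29 (reps in the given 5-coord order):

  λ_1+ρ ↦ (3, 1, 7, 2, 7);  λ_2+ρ ↦ (3, 1, 7, 2, 7);  λ_3+ρ ↦ (3, 1, 7, 2, 7);  λ_4+ρ ↦ (5, 1, 5, 2, 9)

Linkage partition of the 4 weights (2 classes, p=29):

[[1, 2, 3], [4]]


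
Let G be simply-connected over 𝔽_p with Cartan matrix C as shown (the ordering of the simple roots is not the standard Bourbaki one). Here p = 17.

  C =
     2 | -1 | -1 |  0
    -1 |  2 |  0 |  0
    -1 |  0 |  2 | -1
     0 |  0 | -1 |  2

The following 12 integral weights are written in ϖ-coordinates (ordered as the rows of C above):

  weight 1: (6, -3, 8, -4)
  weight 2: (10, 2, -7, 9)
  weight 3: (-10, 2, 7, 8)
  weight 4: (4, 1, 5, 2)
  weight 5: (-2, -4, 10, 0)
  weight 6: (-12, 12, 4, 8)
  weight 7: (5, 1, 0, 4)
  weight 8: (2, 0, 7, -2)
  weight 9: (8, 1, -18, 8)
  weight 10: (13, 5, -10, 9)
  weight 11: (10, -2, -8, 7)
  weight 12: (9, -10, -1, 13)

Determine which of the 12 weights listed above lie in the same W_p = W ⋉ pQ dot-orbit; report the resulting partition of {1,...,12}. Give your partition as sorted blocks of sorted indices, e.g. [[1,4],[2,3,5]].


Root system A_4: the 4×4 matrix C matches after relabeling.

Alcove-folded reps (p=17, 12 weights, presented ϖ-order):

  λ_1+ρ ↦ (5, 2, 6, 3);  λ_2+ρ ↦ (5, 2, 6, 3);  λ_3+ρ ↦ (2, 6, 1, 8);  λ_4+ρ ↦ (5, 2, 6, 3);  λ_5+ρ ↦ (3, 1, 7, 1);  λ_6+ρ ↦ (5, 2, 6, 3);  λ_7+ρ ↦ (6, 2, 1, 5);  λ_8+ρ ↦ (3, 1, 7, 1);  λ_9+ρ ↦ (2, 6, 1, 8);  λ_10+ρ ↦ (5, 2, 6, 3);  λ_11+ρ ↦ (3, 1, 7, 1);  λ_12+ρ ↦ (1, 2, 0, 7)

Partition of {1..12} into 5 W_17-dot-orbits:

[[1, 2, 4, 6, 10], [3, 9], [5, 8, 11], [7], [12]]


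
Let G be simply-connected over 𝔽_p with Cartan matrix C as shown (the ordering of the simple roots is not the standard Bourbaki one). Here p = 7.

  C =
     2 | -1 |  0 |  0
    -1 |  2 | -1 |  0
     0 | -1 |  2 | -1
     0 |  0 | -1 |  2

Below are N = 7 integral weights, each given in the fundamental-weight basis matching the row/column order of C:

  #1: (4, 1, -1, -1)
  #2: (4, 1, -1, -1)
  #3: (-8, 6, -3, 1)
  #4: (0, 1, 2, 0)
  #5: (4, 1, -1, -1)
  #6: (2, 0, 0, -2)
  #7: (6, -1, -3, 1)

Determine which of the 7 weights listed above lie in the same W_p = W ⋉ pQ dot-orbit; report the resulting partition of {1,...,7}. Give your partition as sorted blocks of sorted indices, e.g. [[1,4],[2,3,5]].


Root system A_4: the 4×4 matrix C matches after relabeling.

Ā_7 reps of the 7 weights (A_4, coords as presented):

  [1] (5, 2, 0, 0) · [2] (5, 2, 0, 0) · [3] (5, 2, 0, 0) · [4] (1, 2, 3, 1) · [5] (5, 2, 0, 0) · [6] (3, 1, 0, 1) · [7] (5, 2, 0, 0)

The 7 indices split into 3 linkage classes (same alcove rep ⇔ same W_7-dot-orbit):

[[1, 2, 3, 5, 7], [4], [6]]


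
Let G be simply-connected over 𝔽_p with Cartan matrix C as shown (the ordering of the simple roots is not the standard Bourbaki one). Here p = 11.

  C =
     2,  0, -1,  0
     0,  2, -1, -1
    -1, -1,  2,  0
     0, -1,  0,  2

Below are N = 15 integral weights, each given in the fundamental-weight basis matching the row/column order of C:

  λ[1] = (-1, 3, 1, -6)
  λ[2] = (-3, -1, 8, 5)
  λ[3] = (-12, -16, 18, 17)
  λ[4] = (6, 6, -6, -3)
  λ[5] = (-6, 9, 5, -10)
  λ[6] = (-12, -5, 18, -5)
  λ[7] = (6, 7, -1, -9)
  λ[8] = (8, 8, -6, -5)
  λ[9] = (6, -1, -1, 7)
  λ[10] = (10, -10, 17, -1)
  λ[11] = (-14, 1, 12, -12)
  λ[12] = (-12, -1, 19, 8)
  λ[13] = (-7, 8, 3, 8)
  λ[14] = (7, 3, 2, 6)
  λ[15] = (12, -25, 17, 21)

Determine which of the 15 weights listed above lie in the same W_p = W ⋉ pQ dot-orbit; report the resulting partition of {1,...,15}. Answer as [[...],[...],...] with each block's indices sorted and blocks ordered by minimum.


Dynkin diagram of C (from the 6 off-diagonal −1 entries): A_4.

Folding the 15 weights λ_j+ρ into Ā_11 (reps in the given 4-coord order):

  λ_1+ρ ↦ (0, 1, 1, 4);  λ_2+ρ ↦ (2, 0, 5, 2);  λ_3+ρ ↦ (3, 0, 0, 4);  λ_4+ρ ↦ (2, 0, 5, 2);  λ_5+ρ ↦ (0, 1, 1, 4);  λ_6+ρ ↦ (3, 0, 0, 4);  λ_7+ρ ↦ (3, 0, 0, 4);  λ_8+ρ ↦ (2, 0, 5, 2);  λ_9+ρ ↦ (3, 0, 0, 4);  λ_10+ρ ↦ (0, 2, 7, 0);  λ_11+ρ ↦ (0, 2, 7, 0);  λ_12+ρ ↦ (0, 2, 7, 0);  λ_13+ρ ↦ (2, 0, 5, 2);  λ_14+ρ ↦ (3, 0, 0, 4);  λ_15+ρ ↦ (2, 0, 5, 2)

Linkage partition of the 15 weights (4 classes, p=11):

[[1, 5], [2, 4, 8, 13, 15], [3, 6, 7, 9, 14], [10, 11, 12]]


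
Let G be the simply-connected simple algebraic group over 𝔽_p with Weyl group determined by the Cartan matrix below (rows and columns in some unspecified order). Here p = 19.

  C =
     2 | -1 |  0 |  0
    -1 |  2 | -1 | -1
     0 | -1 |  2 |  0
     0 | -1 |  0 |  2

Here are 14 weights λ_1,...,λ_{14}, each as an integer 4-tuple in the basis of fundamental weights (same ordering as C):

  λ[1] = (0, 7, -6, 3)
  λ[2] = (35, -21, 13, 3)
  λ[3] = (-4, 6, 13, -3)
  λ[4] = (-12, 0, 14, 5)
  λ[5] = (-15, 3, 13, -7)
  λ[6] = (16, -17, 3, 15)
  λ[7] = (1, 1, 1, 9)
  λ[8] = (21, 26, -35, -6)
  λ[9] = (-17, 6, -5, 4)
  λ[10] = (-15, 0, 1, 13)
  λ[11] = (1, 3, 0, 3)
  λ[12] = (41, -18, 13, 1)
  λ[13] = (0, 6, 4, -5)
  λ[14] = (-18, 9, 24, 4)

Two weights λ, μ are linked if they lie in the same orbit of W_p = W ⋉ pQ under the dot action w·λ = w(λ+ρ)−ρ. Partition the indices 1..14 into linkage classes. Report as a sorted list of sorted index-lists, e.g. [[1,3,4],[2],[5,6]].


C ↔ D_4 under row/col permutation; |W(D_4)| = 192.

Ā_19 reps of the 14 weights (D_4, coords as presented):

  λ_1+ρ ↦ (1, 3, 5, 4) · λ_2+ρ ↦ (1, 2, 11, 1) · λ_3+ρ ↦ (1, 2, 12, 0) · λ_4+ρ ↦ (1, 3, 5, 4) · λ_5+ρ ↦ (2, 2, 2, 10) · λ_6+ρ ↦ (1, 2, 12, 0) · λ_7+ρ ↦ (2, 2, 2, 10) · λ_8+ρ ↦ (1, 3, 5, 4) · λ_9+ρ ↦ (1, 3, 5, 4) · λ_10+ρ ↦ (1, 2, 11, 1) · λ_11+ρ ↦ (2, 4, 1, 4) · λ_12+ρ ↦ (1, 2, 11, 1) · λ_13+ρ ↦ (1, 3, 5, 4) · λ_14+ρ ↦ (2, 2, 2, 10)

5 distinct reps among the 14 weights ⇒ 5 W_19-linkage classes:

[[1, 4, 8, 9, 13], [2, 10, 12], [3, 6], [5, 7, 14], [11]]


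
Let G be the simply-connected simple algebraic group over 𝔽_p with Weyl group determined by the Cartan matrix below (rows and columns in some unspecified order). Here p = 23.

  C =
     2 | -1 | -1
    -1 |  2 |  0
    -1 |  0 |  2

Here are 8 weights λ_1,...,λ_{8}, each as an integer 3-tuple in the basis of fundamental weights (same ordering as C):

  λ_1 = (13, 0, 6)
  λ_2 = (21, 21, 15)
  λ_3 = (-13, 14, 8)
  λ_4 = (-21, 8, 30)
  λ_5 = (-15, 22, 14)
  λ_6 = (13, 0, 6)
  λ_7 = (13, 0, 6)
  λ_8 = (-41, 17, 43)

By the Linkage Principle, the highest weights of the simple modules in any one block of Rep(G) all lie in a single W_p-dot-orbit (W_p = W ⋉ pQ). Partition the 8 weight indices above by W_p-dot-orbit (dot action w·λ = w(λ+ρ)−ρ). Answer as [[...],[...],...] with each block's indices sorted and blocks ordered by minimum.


Cartan matrix: type A_3 (|W|=24); un-permuting the 3 rows.

W_23-reps of the 8 weights in Ā_23 (same 3-coord order as C):

  λ_1+ρ ↦ (14, 1, 7)
  λ_2+ρ ↦ (14, 1, 7)
  λ_3+ρ ↦ (9, 3, 3)
  λ_4+ρ ↦ (9, 3, 3)
  λ_5+ρ ↦ (14, 8, 0)
  λ_6+ρ ↦ (14, 1, 7)
  λ_7+ρ ↦ (14, 1, 7)
  λ_8+ρ ↦ (1, 1, 17)

4 distinct reps among the 8 weights ⇒ 4 W_23-linkage classes:

[[1, 2, 6, 7], [3, 4], [5], [8]]


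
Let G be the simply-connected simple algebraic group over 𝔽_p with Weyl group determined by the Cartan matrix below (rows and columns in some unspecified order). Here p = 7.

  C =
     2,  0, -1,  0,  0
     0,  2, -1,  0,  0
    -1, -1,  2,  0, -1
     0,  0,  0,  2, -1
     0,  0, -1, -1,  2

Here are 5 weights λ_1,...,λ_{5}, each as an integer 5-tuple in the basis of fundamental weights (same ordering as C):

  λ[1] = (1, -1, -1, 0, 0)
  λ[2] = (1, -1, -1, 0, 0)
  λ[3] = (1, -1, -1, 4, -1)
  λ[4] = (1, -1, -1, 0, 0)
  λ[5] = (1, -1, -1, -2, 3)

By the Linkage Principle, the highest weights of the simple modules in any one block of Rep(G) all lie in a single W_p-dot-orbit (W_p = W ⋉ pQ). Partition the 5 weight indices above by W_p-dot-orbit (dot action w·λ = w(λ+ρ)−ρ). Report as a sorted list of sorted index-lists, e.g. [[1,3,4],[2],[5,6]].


D_5 Cartan matrix, 5 simple roots permuted; ρ=(1,1,1,1,1).

Alcove-folded reps (p=7, 5 weights, presented ϖ-order):

  λ_1 → (2, 0, 0, 1, 1);  λ_2 → (2, 0, 0, 1, 1);  λ_3 → (2, 0, 0, 5, 0);  λ_4 → (2, 0, 0, 1, 1);  λ_5 → (2, 0, 0, 1, 1)

These 5 weights hit 2 W_7-dot-orbits; sizes (4, 1):

[[1, 2, 4, 5], [3]]


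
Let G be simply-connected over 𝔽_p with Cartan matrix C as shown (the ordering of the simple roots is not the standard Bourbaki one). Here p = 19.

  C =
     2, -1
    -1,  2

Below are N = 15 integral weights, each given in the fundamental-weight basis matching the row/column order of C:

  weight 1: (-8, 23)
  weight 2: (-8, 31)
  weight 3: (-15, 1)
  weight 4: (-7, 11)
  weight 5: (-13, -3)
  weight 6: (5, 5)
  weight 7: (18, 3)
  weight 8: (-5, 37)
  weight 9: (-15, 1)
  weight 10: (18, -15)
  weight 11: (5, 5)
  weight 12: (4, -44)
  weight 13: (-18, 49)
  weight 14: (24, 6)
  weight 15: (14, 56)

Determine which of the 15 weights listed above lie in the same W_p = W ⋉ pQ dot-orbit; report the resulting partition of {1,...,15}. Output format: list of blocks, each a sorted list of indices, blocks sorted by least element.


Type A_2, rank 2, |W|=6; reorder rows/cols to standard.

Ā_19 reps of the 15 weights (A_2, coords as presented):

  λ_1 → (2, 12);  λ_2 → (6, 6);  λ_3 → (2, 12);  λ_4 → (6, 6);  λ_5 → (2, 12);  λ_6 → (6, 6);  λ_7 → (15, 0);  λ_8 → (15, 0);  λ_9 → (2, 12);  λ_10 → (5, 14);  λ_11 → (6, 6);  λ_12 → (5, 14);  λ_13 → (2, 12);  λ_14 → (6, 6);  λ_15 → (15, 0)

The 15 indices split into 4 linkage classes (same alcove rep ⇔ same W_19-dot-orbit):

[[1, 3, 5, 9, 13], [2, 4, 6, 11, 14], [7, 8, 15], [10, 12]]


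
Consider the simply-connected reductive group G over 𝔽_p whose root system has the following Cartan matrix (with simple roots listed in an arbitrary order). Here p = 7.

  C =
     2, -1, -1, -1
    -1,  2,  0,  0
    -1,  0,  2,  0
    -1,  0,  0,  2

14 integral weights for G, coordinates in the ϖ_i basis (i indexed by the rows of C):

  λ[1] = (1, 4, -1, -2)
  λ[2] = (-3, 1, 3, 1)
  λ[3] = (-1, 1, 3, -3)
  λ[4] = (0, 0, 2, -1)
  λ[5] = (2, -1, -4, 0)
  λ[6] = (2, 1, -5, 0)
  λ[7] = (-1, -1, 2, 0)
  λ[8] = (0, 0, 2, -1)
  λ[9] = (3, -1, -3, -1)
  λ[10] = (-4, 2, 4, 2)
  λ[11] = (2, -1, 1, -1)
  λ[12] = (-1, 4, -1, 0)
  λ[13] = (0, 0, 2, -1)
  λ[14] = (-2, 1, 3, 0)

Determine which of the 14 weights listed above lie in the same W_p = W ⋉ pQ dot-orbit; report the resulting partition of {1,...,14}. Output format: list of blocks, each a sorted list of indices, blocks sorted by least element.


Dynkin diagram of C (from the 6 off-diagonal −1 entries): D_4.

Alcove-folded reps (p=7, 14 weights, presented ϖ-order):

  λ_1 → (0, 5, 0, 1)
  λ_2 → (2, 0, 2, 0)
  λ_3 → (2, 0, 2, 0)
  λ_4 → (1, 1, 3, 0)
  λ_5 → (0, 0, 3, 1)
  λ_6 → (1, 1, 3, 0)
  λ_7 → (0, 0, 3, 1)
  λ_8 → (1, 1, 3, 0)
  λ_9 → (2, 0, 2, 0)
  λ_10 → (2, 0, 2, 0)
  λ_11 → (2, 0, 2, 0)
  λ_12 → (0, 5, 0, 1)
  λ_13 → (1, 1, 3, 0)
  λ_14 → (1, 1, 3, 0)

Grouping the 14 weights by Ā_7-representative: 4 linkage classes.

[[1, 12], [2, 3, 9, 10, 11], [4, 6, 8, 13, 14], [5, 7]]


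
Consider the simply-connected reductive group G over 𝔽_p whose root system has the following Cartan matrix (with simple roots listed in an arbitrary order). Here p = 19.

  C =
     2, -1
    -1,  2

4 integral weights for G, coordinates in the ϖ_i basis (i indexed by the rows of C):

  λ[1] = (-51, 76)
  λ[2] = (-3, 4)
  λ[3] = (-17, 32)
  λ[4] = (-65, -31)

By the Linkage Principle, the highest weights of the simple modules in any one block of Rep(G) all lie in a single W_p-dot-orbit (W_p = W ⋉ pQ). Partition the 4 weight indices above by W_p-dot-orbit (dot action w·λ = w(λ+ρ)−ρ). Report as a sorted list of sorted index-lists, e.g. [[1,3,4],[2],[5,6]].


Root system A_2: the 2×2 matrix C matches after relabeling.

W_19-reps of the 4 weights in Ā_19 (same 2-coord order as C):

  λ_1+ρ ↦ (1, 11);  λ_2+ρ ↦ (2, 3);  λ_3+ρ ↦ (2, 3);  λ_4+ρ ↦ (1, 11)

The 4 indices split into 2 linkage classes (same alcove rep ⇔ same W_19-dot-orbit):

[[1, 4], [2, 3]]


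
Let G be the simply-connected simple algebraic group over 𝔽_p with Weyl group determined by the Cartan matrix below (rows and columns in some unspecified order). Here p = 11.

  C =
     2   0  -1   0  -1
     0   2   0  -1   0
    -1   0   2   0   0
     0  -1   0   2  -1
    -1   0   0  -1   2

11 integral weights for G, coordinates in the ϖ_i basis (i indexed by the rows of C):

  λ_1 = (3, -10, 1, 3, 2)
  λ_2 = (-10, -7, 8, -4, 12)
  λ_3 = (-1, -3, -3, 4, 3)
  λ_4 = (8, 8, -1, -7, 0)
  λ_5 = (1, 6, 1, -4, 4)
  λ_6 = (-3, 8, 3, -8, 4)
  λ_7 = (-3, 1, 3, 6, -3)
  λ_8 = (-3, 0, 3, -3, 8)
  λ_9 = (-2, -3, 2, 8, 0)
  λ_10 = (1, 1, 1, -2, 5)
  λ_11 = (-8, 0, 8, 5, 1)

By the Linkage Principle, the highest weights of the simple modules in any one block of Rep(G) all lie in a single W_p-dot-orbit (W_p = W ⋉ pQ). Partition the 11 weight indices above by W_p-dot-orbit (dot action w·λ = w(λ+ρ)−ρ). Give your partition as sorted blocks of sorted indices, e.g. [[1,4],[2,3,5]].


Root system A_5: the 5×5 matrix C matches after relabeling.

λ_j+ρ reflected into Ā_11 (⟨·,θ^∨⟩≤11); 5-tuples as given:

  [1] (2, 2, 0, 3, 2);  [2] (2, 1, 2, 1, 5);  [3] (2, 2, 0, 3, 2);  [4] (2, 1, 2, 1, 5);  [5] (2, 2, 0, 3, 2);  [6] (2, 2, 0, 3, 2);  [7] (2, 2, 0, 3, 2);  [8] (2, 1, 2, 1, 5);  [9] (1, 1, 1, 7, 0);  [10] (2, 1, 2, 1, 5);  [11] (2, 1, 2, 1, 5)

The 11 indices split into 3 linkage classes (same alcove rep ⇔ same W_11-dot-orbit):

[[1, 3, 5, 6, 7], [2, 4, 8, 10, 11], [9]]


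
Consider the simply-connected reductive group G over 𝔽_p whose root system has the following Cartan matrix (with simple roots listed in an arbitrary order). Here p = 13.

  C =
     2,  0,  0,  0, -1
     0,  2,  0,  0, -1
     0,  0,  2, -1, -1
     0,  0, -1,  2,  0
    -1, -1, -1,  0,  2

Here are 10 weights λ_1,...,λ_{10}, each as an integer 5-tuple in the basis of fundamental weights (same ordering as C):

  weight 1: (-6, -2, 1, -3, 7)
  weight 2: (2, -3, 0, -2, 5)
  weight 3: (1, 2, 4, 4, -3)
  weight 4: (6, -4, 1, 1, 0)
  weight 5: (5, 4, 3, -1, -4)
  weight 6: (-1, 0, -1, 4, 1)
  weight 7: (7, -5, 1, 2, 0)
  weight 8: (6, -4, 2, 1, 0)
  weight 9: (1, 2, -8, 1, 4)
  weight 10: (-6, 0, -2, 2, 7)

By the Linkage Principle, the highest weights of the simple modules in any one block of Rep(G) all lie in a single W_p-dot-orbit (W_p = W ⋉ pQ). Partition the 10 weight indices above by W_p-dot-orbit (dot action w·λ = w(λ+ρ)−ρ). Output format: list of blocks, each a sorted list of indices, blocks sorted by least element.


Root system D_5: the 5×5 matrix C matches after relabeling.

W_13-reps of the 10 weights in Ā_13 (same 5-coord order as C):

    [1] (5, 1, 0, 2, 2)
    [2] (3, 2, 1, 0, 3)
    [3] (0, 1, 0, 5, 2)
    [4] (5, 1, 0, 2, 2)
    [5] (3, 2, 1, 0, 3)
    [6] (0, 1, 0, 5, 2)
    [7] (5, 1, 0, 2, 2)
    [8] (5, 1, 0, 2, 2)
    [9] (0, 1, 0, 5, 2)
    [10] (5, 1, 0, 2, 2)

These 10 weights hit 3 W_13-dot-orbits; sizes (5, 2, 3):

[[1, 4, 7, 8, 10], [2, 5], [3, 6, 9]]


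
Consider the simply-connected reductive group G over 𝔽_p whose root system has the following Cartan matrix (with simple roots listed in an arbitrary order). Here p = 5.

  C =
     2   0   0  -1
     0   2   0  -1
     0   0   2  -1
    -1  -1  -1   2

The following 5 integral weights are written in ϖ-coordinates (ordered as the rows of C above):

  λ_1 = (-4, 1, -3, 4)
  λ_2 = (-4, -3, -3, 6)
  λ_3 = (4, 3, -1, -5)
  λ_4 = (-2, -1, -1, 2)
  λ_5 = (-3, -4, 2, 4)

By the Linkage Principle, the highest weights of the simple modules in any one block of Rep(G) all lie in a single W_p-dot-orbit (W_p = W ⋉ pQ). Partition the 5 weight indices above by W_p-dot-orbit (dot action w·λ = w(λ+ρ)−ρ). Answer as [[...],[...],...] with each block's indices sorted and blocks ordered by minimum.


Cartan matrix: type D_4 (|W|=192); un-permuting the 4 rows.

Folding the 5 weights λ_j+ρ into Ā_5 (reps in the given 4-coord order):

  λ_1+ρ ↦ (1, 0, 0, 2) · λ_2+ρ ↦ (1, 0, 0, 2) · λ_3+ρ ↦ (1, 0, 4, 0) · λ_4+ρ ↦ (1, 0, 0, 2) · λ_5+ρ ↦ (1, 0, 0, 2)

The 5 indices split into 2 linkage classes (same alcove rep ⇔ same W_5-dot-orbit):

[[1, 2, 4, 5], [3]]


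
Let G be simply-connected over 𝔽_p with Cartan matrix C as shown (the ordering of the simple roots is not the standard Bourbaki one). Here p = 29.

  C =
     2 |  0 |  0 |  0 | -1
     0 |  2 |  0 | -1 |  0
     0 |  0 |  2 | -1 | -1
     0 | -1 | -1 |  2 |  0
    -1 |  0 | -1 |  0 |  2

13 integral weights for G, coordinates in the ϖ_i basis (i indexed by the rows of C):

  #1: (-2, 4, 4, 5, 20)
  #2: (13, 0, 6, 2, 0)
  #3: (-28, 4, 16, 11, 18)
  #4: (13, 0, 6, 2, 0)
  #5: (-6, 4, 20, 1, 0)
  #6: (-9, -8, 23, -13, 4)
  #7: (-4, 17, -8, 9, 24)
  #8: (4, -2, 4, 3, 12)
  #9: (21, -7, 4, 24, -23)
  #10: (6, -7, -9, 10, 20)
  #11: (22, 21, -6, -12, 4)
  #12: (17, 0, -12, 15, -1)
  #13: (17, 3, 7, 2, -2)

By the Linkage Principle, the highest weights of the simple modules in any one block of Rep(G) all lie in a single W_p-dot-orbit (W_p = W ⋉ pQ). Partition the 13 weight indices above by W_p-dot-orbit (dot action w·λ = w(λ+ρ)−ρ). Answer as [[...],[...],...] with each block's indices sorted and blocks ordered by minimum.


Dynkin diagram of C (from the 8 off-diagonal −1 entries): A_5.

W_29-reps of the 13 weights in Ā_29 (same 5-coord order as C):

  [1] (5, 1, 5, 3, 13)
  [2] (14, 1, 7, 3, 1)
  [3] (5, 12, 2, 7, 3)
  [4] (14, 1, 7, 3, 1)
  [5] (1, 5, 17, 2, 4)
  [6] (5, 12, 2, 7, 3)
  [7] (14, 1, 7, 3, 1)
  [8] (5, 1, 5, 3, 13)
  [9] (1, 5, 17, 2, 4)
  [10] (5, 1, 5, 3, 13)
  [11] (7, 1, 0, 5, 11)
  [12] (7, 1, 0, 5, 11)
  [13] (14, 1, 7, 3, 1)

Grouping the 13 weights by Ā_29-representative: 5 linkage classes.

[[1, 8, 10], [2, 4, 7, 13], [3, 6], [5, 9], [11, 12]]


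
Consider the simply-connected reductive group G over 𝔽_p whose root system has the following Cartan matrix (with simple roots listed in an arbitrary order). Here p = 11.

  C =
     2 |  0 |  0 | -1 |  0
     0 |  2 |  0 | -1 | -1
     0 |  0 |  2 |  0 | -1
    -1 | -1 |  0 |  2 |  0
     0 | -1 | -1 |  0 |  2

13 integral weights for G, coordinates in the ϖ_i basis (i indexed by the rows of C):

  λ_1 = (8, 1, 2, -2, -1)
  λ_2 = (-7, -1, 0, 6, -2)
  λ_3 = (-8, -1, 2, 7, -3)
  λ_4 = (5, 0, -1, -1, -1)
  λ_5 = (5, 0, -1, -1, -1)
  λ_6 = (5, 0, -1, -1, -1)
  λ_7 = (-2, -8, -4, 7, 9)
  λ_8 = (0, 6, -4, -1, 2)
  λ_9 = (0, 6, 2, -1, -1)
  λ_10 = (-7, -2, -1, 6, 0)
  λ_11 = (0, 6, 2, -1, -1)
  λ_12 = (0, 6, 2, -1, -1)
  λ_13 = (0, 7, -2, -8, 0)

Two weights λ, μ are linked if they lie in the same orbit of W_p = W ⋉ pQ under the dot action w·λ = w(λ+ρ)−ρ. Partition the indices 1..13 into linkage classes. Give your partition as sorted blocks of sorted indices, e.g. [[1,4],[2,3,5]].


Dynkin diagram of C (from the 8 off-diagonal −1 entries): A_5.

Alcove-folded reps (p=11, 13 weights, presented ϖ-order):

    λ_1 → (6, 1, 1, 1, 0)
    λ_2 → (6, 1, 0, 0, 0)
    λ_3 → (6, 1, 1, 1, 0)
    λ_4 → (6, 1, 0, 0, 0)
    λ_5 → (6, 1, 0, 0, 0)
    λ_6 → (6, 1, 0, 0, 0)
    λ_7 → (1, 7, 3, 0, 0)
    λ_8 → (1, 7, 3, 0, 0)
    λ_9 → (1, 7, 3, 0, 0)
    λ_10 → (6, 1, 0, 0, 0)
    λ_11 → (1, 7, 3, 0, 0)
    λ_12 → (1, 7, 3, 0, 0)
    λ_13 → (6, 1, 1, 1, 0)

Partition of {1..13} into 3 W_11-dot-orbits:

[[1, 3, 13], [2, 4, 5, 6, 10], [7, 8, 9, 11, 12]]


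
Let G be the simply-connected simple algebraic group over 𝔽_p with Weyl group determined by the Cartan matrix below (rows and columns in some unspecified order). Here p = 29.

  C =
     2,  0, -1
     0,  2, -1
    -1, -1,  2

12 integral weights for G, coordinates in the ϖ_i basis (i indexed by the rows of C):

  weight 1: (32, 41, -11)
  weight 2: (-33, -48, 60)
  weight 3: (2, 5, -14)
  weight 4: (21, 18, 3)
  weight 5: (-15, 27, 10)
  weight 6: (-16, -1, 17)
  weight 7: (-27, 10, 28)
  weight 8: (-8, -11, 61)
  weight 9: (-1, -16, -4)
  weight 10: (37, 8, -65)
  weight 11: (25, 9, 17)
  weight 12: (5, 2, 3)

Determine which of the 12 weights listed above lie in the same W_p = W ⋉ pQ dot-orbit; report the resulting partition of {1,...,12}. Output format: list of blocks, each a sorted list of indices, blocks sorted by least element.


Root system A_3: the 3×3 matrix C matches after relabeling.

Ā_29 reps of the 12 weights (A_3, coords as presented):

  λ_1+ρ ↦ (6, 3, 4);  λ_2+ρ ↦ (15, 0, 3);  λ_3+ρ ↦ (6, 3, 4);  λ_4+ρ ↦ (6, 3, 4);  λ_5+ρ ↦ (1, 15, 3);  λ_6+ρ ↦ (15, 0, 3);  λ_7+ρ ↦ (15, 0, 3);  λ_8+ρ ↦ (6, 3, 4);  λ_9+ρ ↦ (15, 0, 3);  λ_10+ρ ↦ (17, 6, 3);  λ_11+ρ ↦ (1, 15, 3);  λ_12+ρ ↦ (6, 3, 4)

These 12 weights hit 4 W_29-dot-orbits; sizes (5, 4, 2, 1):

[[1, 3, 4, 8, 12], [2, 6, 7, 9], [5, 11], [10]]


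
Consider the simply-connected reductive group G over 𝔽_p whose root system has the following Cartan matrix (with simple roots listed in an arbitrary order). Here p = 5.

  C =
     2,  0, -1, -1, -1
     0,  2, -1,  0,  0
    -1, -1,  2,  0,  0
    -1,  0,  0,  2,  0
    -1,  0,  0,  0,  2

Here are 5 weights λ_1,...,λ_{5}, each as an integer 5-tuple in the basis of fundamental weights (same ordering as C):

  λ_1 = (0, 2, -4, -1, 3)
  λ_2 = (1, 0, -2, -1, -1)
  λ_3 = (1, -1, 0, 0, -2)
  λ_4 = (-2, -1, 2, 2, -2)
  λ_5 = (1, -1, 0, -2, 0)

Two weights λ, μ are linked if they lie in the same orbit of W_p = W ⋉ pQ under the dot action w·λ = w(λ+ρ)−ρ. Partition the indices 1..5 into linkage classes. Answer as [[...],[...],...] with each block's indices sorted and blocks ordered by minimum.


Root system D_5: the 5×5 matrix C matches after relabeling.

Folding the 5 weights λ_j+ρ into Ā_5 (reps in the given 5-coord order):

    λ_1+ρ ↦ (0, 0, 0, 2, 2)
    λ_2+ρ ↦ (1, 0, 1, 0, 0)
    λ_3+ρ ↦ (1, 0, 0, 1, 1)
    λ_4+ρ ↦ (1, 0, 0, 1, 1)
    λ_5+ρ ↦ (1, 0, 0, 1, 1)

Grouping the 5 weights by Ā_5-representative: 3 linkage classes.

[[1], [2], [3, 4, 5]]


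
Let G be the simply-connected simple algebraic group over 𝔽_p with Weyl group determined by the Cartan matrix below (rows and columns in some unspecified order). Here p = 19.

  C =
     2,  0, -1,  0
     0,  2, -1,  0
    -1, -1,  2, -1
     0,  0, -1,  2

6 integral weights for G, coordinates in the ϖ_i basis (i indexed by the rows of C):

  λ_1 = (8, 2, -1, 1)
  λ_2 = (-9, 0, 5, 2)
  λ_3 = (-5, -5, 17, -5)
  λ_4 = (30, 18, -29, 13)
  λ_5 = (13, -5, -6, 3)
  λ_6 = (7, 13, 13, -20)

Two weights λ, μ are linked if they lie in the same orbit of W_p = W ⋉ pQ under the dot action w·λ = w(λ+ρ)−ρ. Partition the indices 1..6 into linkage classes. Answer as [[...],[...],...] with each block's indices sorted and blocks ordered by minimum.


Root system D_4: the 4×4 matrix C matches after relabeling.

Ā_19 reps of the 6 weights (D_4, coords as presented):

  λ_1+ρ ↦ (9, 3, 0, 2)
  λ_2+ρ ↦ (6, 1, 1, 1)
  λ_3+ρ ↦ (4, 4, 1, 4)
  λ_4+ρ ↦ (9, 3, 0, 2)
  λ_5+ρ ↦ (4, 4, 1, 4)
  λ_6+ρ ↦ (9, 3, 0, 2)

These 6 weights hit 3 W_19-dot-orbits; sizes (3, 1, 2):

[[1, 4, 6], [2], [3, 5]]


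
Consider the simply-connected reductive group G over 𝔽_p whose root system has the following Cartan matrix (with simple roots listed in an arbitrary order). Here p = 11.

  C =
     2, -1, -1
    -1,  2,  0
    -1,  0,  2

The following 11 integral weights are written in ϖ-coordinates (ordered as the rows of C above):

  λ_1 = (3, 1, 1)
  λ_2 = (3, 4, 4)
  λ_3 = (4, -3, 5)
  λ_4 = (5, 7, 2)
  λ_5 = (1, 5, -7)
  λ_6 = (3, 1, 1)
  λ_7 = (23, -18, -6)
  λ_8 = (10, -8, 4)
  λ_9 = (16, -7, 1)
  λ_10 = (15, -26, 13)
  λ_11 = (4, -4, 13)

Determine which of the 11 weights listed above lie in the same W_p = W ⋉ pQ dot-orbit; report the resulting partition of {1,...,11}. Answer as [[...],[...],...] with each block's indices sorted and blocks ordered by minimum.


Dynkin diagram of C (from the 4 off-diagonal −1 entries): A_3.

W_11-reps of the 11 weights in Ā_11 (same 3-coord order as C):

    λ_1 → (4, 2, 2)
    λ_2 → (4, 2, 2)
    λ_3 → (3, 2, 6)
    λ_4 → (3, 2, 3)
    λ_5 → (4, 2, 2)
    λ_6 → (4, 2, 2)
    λ_7 → (4, 2, 2)
    λ_8 → (4, 2, 0)
    λ_9 → (3, 2, 6)
    λ_10 → (3, 2, 3)
    λ_11 → (3, 2, 3)

Partition of {1..11} into 4 W_11-dot-orbits:

[[1, 2, 5, 6, 7], [3, 9], [4, 10, 11], [8]]


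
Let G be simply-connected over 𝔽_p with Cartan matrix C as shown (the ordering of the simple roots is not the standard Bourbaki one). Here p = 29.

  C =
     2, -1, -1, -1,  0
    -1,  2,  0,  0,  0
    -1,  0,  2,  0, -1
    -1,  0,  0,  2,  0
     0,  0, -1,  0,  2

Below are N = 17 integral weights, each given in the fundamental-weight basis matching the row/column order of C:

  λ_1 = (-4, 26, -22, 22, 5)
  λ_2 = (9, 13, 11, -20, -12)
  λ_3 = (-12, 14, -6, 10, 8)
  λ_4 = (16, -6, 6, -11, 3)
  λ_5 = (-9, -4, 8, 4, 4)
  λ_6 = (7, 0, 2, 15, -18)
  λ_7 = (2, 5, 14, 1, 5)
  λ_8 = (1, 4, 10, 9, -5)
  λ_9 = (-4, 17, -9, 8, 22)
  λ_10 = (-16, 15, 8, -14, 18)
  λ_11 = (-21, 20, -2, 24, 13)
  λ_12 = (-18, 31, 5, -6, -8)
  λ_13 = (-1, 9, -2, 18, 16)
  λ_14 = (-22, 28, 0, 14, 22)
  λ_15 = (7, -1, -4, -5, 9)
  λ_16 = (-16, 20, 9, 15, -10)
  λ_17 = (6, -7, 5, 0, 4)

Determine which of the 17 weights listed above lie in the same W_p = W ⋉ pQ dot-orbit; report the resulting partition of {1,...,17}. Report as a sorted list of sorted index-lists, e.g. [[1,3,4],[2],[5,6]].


Type D_5, rank 5, |W|=1920; reorder rows/cols to standard.

Folding the 17 weights λ_j+ρ into Ā_29 (reps in the given 5-coord order):

    λ_1 → (2, 3, 3, 1, 0)
    λ_2 → (1, 5, 1, 10, 3)
    λ_3 → (1, 0, 3, 4, 7)
    λ_4 → (1, 5, 1, 10, 3)
    λ_5 → (2, 3, 3, 1, 0)
    λ_6 → (1, 5, 1, 10, 3)
    λ_7 → (2, 3, 3, 1, 0)
    λ_8 → (1, 5, 1, 10, 3)
    λ_9 → (1, 6, 6, 1, 5)
    λ_10 → (9, 6, 1, 3, 0)
    λ_11 → (1, 0, 3, 4, 7)
    λ_12 → (1, 6, 6, 1, 5)
    λ_13 → (9, 6, 1, 3, 0)
    λ_14 → (2, 3, 3, 1, 0)
    λ_15 → (1, 0, 3, 4, 7)
    λ_16 → (1, 6, 6, 1, 5)
    λ_17 → (1, 6, 6, 1, 5)

Partition of {1..17} into 5 W_29-dot-orbits:

[[1, 5, 7, 14], [2, 4, 6, 8], [3, 11, 15], [9, 12, 16, 17], [10, 13]]


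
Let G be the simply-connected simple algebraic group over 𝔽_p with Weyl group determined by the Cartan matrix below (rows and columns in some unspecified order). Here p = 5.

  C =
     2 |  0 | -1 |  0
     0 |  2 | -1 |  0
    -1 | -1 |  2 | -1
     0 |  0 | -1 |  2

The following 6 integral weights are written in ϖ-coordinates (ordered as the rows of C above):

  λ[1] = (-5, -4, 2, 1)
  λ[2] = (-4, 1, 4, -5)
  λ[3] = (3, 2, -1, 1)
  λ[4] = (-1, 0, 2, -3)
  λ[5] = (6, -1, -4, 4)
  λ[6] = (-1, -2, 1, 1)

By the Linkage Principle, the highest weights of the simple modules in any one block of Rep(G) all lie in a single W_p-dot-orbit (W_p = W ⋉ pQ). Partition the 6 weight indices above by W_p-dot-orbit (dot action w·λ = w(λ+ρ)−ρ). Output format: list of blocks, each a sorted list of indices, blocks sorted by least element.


C ↔ D_4 under row/col permutation; |W(D_4)| = 192.

Ā_5 reps of the 6 weights (D_4, coords as presented):

  λ_1+ρ ↦ (0, 1, 1, 2) · λ_2+ρ ↦ (1, 0, 0, 2) · λ_3+ρ ↦ (0, 1, 1, 2) · λ_4+ρ ↦ (0, 1, 1, 2) · λ_5+ρ ↦ (0, 1, 1, 2) · λ_6+ρ ↦ (0, 1, 1, 2)

These 6 weights hit 2 W_5-dot-orbits; sizes (5, 1):

[[1, 3, 4, 5, 6], [2]]


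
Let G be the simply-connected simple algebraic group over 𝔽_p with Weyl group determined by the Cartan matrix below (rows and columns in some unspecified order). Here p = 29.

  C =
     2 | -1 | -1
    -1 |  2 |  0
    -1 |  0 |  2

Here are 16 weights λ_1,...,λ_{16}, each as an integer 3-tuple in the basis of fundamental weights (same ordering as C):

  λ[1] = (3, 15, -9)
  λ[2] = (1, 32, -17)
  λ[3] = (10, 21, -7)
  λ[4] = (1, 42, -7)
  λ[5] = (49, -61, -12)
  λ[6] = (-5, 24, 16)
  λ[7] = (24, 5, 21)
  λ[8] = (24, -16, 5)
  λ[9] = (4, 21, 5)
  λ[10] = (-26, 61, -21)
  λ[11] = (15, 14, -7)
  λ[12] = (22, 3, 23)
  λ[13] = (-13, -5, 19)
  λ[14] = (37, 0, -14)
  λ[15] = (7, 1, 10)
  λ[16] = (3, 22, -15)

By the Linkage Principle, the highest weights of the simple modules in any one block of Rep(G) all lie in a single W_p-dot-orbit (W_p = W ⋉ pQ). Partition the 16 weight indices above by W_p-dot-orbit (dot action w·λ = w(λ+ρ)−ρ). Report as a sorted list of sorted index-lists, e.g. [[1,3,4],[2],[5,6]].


Cartan matrix: type A_3 (|W|=24); un-permuting the 3 rows.

Alcove-folded reps (p=29, 16 weights, presented ϖ-order):

  λ_1+ρ ↦ (4, 12, 4) · λ_2+ρ ↦ (10, 13, 4) · λ_3+ρ ↦ (5, 18, 2) · λ_4+ρ ↦ (10, 13, 4) · λ_5+ρ ↦ (8, 2, 11) · λ_6+ρ ↦ (4, 12, 4) · λ_7+ρ ↦ (5, 18, 2) · λ_8+ρ ↦ (10, 13, 4) · λ_9+ρ ↦ (5, 18, 2) · λ_10+ρ ↦ (4, 12, 4) · λ_11+ρ ↦ (10, 13, 4) · λ_12+ρ ↦ (5, 18, 2) · λ_13+ρ ↦ (4, 12, 4) · λ_14+ρ ↦ (16, 9, 3) · λ_15+ρ ↦ (8, 2, 11) · λ_16+ρ ↦ (10, 13, 4)

Partition of {1..16} into 5 W_29-dot-orbits:

[[1, 6, 10, 13], [2, 4, 8, 11, 16], [3, 7, 9, 12], [5, 15], [14]]


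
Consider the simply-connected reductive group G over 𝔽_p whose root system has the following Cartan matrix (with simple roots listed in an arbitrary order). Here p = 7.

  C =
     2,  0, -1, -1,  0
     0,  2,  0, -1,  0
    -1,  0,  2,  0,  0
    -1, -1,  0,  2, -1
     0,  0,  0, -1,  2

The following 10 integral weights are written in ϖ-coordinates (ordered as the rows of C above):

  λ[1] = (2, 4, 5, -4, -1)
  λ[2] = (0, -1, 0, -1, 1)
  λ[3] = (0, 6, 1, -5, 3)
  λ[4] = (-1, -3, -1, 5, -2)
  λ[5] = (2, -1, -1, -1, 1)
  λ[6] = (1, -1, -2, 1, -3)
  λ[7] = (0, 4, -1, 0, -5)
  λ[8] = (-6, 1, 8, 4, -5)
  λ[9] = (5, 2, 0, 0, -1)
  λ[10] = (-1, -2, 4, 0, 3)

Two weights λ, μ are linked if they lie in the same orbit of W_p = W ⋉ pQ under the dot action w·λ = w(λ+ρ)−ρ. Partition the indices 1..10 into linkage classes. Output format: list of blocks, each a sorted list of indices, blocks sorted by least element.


Type D_5, rank 5, |W|=1920; reorder rows/cols to standard.

Each λ_j+ρ reduced to Ā_7; 5-tuples below use C's row order:

  [1] (0, 2, 2, 1, 1) · [2] (1, 0, 1, 0, 2) · [3] (1, 3, 0, 0, 0) · [4] (0, 2, 2, 1, 1) · [5] (2, 0, 0, 0, 2) · [6] (1, 0, 1, 0, 2) · [7] (0, 2, 2, 1, 1) · [8] (2, 0, 0, 0, 2) · [9] (1, 3, 0, 0, 0) · [10] (0, 2, 2, 1, 1)

Partition of {1..10} into 4 W_7-dot-orbits:

[[1, 4, 7, 10], [2, 6], [3, 9], [5, 8]]


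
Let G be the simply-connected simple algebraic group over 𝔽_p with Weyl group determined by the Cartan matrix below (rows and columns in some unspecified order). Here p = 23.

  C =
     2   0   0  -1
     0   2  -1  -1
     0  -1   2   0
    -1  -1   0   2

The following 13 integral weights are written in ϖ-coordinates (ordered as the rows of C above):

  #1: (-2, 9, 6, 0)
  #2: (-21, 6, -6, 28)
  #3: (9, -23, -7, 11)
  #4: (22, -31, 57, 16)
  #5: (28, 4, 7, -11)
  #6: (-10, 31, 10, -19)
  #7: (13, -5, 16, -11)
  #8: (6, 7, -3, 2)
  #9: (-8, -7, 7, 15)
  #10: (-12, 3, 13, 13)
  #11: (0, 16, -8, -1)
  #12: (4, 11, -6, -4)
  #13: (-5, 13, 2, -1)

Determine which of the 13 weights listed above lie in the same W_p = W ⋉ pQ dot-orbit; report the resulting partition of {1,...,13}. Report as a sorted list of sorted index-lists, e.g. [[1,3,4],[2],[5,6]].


A_4 Cartan matrix, 4 simple roots permuted; ρ=(1,1,1,1).

Ā_23 reps of the 13 weights (A_4, coords as presented):

  1: (1, 10, 7, 0)
  2: (7, 6, 2, 3)
  3: (1, 10, 7, 0)
  4: (1, 10, 7, 0)
  5: (10, 1, 5, 4)
  6: (2, 4, 5, 3)
  7: (0, 10, 3, 4)
  8: (7, 6, 2, 3)
  9: (7, 6, 2, 3)
  10: (2, 4, 5, 3)
  11: (1, 10, 7, 0)
  12: (2, 4, 5, 3)
  13: (0, 10, 3, 4)

Linkage partition of the 13 weights (5 classes, p=23):

[[1, 3, 4, 11], [2, 8, 9], [5], [6, 10, 12], [7, 13]]


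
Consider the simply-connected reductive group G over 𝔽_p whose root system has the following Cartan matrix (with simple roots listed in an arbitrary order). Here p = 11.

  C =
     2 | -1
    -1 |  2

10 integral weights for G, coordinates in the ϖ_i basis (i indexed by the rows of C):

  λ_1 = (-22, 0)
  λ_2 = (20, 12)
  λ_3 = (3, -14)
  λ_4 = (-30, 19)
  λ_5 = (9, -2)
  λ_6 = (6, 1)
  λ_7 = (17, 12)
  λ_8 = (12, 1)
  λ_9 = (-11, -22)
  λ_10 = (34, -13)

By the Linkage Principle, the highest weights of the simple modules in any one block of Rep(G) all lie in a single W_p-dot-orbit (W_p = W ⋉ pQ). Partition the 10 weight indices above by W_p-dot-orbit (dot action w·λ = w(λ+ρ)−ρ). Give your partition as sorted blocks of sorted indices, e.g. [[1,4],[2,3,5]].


Type A_2, rank 2, |W|=6; reorder rows/cols to standard.

Folding the 10 weights λ_j+ρ into Ā_11 (reps in the given 2-coord order):

    1: (9, 1)
    2: (9, 1)
    3: (7, 2)
    4: (7, 2)
    5: (9, 1)
    6: (7, 2)
    7: (7, 2)
    8: (7, 2)
    9: (9, 1)
    10: (9, 1)

Grouping the 10 weights by Ā_11-representative: 2 linkage classes.

[[1, 2, 5, 9, 10], [3, 4, 6, 7, 8]]


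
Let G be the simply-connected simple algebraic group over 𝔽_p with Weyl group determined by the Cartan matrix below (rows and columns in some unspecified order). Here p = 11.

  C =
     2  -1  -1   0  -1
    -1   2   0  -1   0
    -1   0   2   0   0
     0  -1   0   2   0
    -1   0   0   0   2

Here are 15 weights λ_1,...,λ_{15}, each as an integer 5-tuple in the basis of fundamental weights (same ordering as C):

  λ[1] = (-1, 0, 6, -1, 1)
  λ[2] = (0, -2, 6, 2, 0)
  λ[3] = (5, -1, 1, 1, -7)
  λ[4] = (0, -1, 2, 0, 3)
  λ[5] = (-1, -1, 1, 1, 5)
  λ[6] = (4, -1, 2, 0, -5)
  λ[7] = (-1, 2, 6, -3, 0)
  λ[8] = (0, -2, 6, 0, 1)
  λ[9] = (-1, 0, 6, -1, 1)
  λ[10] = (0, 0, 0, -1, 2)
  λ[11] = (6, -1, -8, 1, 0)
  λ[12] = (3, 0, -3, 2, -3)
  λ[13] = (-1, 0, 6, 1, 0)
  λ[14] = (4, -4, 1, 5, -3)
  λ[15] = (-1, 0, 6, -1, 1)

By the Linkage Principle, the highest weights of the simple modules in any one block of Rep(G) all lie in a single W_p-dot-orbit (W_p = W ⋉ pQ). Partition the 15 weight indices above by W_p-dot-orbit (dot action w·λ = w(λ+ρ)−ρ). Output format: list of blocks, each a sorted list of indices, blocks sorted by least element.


Root system D_5: the 5×5 matrix C matches after relabeling.

Alcove-folded reps (p=11, 15 weights, presented ϖ-order):

  λ_1 → (0, 1, 7, 0, 2) · λ_2 → (0, 0, 7, 2, 1) · λ_3 → (0, 0, 2, 2, 6) · λ_4 → (1, 0, 3, 1, 4) · λ_5 → (0, 0, 2, 2, 6) · λ_6 → (1, 0, 3, 1, 4) · λ_7 → (0, 0, 7, 2, 1) · λ_8 → (0, 1, 7, 0, 2) · λ_9 → (0, 1, 7, 0, 2) · λ_10 → (1, 1, 1, 0, 3) · λ_11 → (0, 0, 7, 2, 1) · λ_12 → (0, 1, 2, 3, 2) · λ_13 → (0, 0, 7, 2, 1) · λ_14 → (0, 1, 2, 3, 2) · λ_15 → (0, 1, 7, 0, 2)

Partition of {1..15} into 6 W_11-dot-orbits:

[[1, 8, 9, 15], [2, 7, 11, 13], [3, 5], [4, 6], [10], [12, 14]]


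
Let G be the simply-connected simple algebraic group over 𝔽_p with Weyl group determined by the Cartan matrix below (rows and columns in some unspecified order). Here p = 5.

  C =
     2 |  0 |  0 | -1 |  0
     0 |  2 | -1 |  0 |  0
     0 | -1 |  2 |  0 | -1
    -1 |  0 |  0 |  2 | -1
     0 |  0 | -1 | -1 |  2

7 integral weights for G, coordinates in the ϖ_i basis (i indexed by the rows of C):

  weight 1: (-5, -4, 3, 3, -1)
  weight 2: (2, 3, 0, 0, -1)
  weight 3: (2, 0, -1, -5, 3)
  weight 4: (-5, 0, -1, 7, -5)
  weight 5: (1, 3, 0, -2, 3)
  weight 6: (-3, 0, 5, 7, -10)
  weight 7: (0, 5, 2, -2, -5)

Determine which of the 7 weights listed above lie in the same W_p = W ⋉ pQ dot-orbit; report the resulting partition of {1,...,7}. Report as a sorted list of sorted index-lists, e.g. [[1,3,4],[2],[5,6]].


Root system A_5: the 5×5 matrix C matches after relabeling.

Alcove-folded reps (p=5, 7 weights, presented ϖ-order):

  λ_1 → (1, 0, 1, 0, 0) · λ_2 → (1, 0, 1, 0, 0) · λ_3 → (1, 1, 0, 3, 0) · λ_4 → (1, 0, 1, 0, 0) · λ_5 → (1, 1, 0, 3, 0) · λ_6 → (1, 0, 1, 1, 1) · λ_7 → (1, 0, 1, 0, 0)

The 7 indices split into 3 linkage classes (same alcove rep ⇔ same W_5-dot-orbit):

[[1, 2, 4, 7], [3, 5], [6]]


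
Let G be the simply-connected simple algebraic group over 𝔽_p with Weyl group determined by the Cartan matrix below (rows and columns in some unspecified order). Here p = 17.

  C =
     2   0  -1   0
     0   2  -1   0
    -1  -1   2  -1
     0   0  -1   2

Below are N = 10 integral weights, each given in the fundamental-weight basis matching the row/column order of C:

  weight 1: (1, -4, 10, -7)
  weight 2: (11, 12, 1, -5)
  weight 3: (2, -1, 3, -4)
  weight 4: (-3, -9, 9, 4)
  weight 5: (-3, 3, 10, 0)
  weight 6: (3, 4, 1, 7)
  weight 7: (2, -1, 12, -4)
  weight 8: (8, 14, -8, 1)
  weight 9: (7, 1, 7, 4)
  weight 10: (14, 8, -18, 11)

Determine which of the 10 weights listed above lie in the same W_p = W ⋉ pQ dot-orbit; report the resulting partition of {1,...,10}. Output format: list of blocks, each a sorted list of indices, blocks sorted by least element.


Root system D_4: the 4×4 matrix C matches after relabeling.

λ_j+ρ reflected into Ā_17 (⟨·,θ^∨⟩≤17); 4-tuples as given:

  [1] (2, 3, 2, 6);  [2] (2, 3, 2, 6);  [3] (3, 0, 1, 3);  [4] (2, 8, 0, 5);  [5] (2, 4, 1, 1);  [6] (2, 3, 2, 6);  [7] (3, 0, 1, 3);  [8] (2, 8, 0, 5);  [9] (2, 4, 1, 1);  [10] (2, 8, 0, 5)

Grouping the 10 weights by Ā_17-representative: 4 linkage classes.

[[1, 2, 6], [3, 7], [4, 8, 10], [5, 9]]
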